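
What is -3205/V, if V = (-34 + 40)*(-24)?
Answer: 3205/144 ≈ 22.257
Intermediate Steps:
V = -144 (V = 6*(-24) = -144)
-3205/V = -3205/(-144) = -3205*(-1/144) = 3205/144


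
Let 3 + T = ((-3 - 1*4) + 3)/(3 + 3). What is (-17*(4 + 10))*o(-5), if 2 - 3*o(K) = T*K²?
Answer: -66878/9 ≈ -7430.9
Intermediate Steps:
T = -11/3 (T = -3 + ((-3 - 1*4) + 3)/(3 + 3) = -3 + ((-3 - 4) + 3)/6 = -3 + (-7 + 3)*(⅙) = -3 - 4*⅙ = -3 - ⅔ = -11/3 ≈ -3.6667)
o(K) = ⅔ + 11*K²/9 (o(K) = ⅔ - (-11)*K²/9 = ⅔ + 11*K²/9)
(-17*(4 + 10))*o(-5) = (-17*(4 + 10))*(⅔ + (11/9)*(-5)²) = (-17*14)*(⅔ + (11/9)*25) = -238*(⅔ + 275/9) = -238*281/9 = -66878/9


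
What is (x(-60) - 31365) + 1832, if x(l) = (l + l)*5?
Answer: -30133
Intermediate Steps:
x(l) = 10*l (x(l) = (2*l)*5 = 10*l)
(x(-60) - 31365) + 1832 = (10*(-60) - 31365) + 1832 = (-600 - 31365) + 1832 = -31965 + 1832 = -30133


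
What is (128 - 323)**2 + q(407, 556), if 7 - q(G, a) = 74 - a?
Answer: 38514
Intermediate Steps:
q(G, a) = -67 + a (q(G, a) = 7 - (74 - a) = 7 + (-74 + a) = -67 + a)
(128 - 323)**2 + q(407, 556) = (128 - 323)**2 + (-67 + 556) = (-195)**2 + 489 = 38025 + 489 = 38514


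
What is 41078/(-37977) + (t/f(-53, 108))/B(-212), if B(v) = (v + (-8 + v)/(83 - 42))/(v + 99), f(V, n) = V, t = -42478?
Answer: 3727246390295/8968952136 ≈ 415.57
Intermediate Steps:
B(v) = (-8/41 + 42*v/41)/(99 + v) (B(v) = (v + (-8 + v)/41)/(99 + v) = (v + (-8 + v)*(1/41))/(99 + v) = (v + (-8/41 + v/41))/(99 + v) = (-8/41 + 42*v/41)/(99 + v))
41078/(-37977) + (t/f(-53, 108))/B(-212) = 41078/(-37977) + (-42478/(-53))/((2*(-4 + 21*(-212))/(41*(99 - 212)))) = 41078*(-1/37977) + (-42478*(-1/53))/(((2/41)*(-4 - 4452)/(-113))) = -41078/37977 + 42478/(53*(((2/41)*(-1/113)*(-4456)))) = -41078/37977 + 42478/(53*(8912/4633)) = -41078/37977 + (42478/53)*(4633/8912) = -41078/37977 + 98400287/236168 = 3727246390295/8968952136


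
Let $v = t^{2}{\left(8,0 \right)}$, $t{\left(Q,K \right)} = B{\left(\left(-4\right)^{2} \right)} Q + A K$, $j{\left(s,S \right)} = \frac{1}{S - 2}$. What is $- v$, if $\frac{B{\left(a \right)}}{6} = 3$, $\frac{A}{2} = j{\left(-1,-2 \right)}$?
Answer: $-20736$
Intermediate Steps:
$j{\left(s,S \right)} = \frac{1}{-2 + S}$
$A = - \frac{1}{2}$ ($A = \frac{2}{-2 - 2} = \frac{2}{-4} = 2 \left(- \frac{1}{4}\right) = - \frac{1}{2} \approx -0.5$)
$B{\left(a \right)} = 18$ ($B{\left(a \right)} = 6 \cdot 3 = 18$)
$t{\left(Q,K \right)} = 18 Q - \frac{K}{2}$
$v = 20736$ ($v = \left(18 \cdot 8 - 0\right)^{2} = \left(144 + 0\right)^{2} = 144^{2} = 20736$)
$- v = \left(-1\right) 20736 = -20736$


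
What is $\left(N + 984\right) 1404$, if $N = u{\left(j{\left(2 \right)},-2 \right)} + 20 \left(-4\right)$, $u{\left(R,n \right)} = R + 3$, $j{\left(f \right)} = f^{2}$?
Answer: $1279044$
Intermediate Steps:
$u{\left(R,n \right)} = 3 + R$
$N = -73$ ($N = \left(3 + 2^{2}\right) + 20 \left(-4\right) = \left(3 + 4\right) - 80 = 7 - 80 = -73$)
$\left(N + 984\right) 1404 = \left(-73 + 984\right) 1404 = 911 \cdot 1404 = 1279044$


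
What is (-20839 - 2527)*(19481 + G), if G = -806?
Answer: -436360050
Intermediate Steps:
(-20839 - 2527)*(19481 + G) = (-20839 - 2527)*(19481 - 806) = -23366*18675 = -436360050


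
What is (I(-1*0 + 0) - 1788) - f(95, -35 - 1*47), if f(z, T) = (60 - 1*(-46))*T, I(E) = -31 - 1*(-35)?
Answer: 6908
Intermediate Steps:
I(E) = 4 (I(E) = -31 + 35 = 4)
f(z, T) = 106*T (f(z, T) = (60 + 46)*T = 106*T)
(I(-1*0 + 0) - 1788) - f(95, -35 - 1*47) = (4 - 1788) - 106*(-35 - 1*47) = -1784 - 106*(-35 - 47) = -1784 - 106*(-82) = -1784 - 1*(-8692) = -1784 + 8692 = 6908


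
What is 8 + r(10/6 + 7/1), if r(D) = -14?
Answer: -6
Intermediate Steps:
8 + r(10/6 + 7/1) = 8 - 14 = -6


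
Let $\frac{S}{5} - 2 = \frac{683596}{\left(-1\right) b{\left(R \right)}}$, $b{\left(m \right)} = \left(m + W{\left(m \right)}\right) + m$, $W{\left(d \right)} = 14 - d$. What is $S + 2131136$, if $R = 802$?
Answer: $\frac{433899289}{204} \approx 2.127 \cdot 10^{6}$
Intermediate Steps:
$b{\left(m \right)} = 14 + m$ ($b{\left(m \right)} = \left(m - \left(-14 + m\right)\right) + m = 14 + m$)
$S = - \frac{852455}{204}$ ($S = 10 + 5 \frac{683596}{\left(-1\right) \left(14 + 802\right)} = 10 + 5 \frac{683596}{\left(-1\right) 816} = 10 + 5 \frac{683596}{-816} = 10 + 5 \cdot 683596 \left(- \frac{1}{816}\right) = 10 + 5 \left(- \frac{170899}{204}\right) = 10 - \frac{854495}{204} = - \frac{852455}{204} \approx -4178.7$)
$S + 2131136 = - \frac{852455}{204} + 2131136 = \frac{433899289}{204}$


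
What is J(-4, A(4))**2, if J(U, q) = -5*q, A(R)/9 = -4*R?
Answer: 518400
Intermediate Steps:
A(R) = -36*R (A(R) = 9*(-4*R) = -36*R)
J(-4, A(4))**2 = (-(-180)*4)**2 = (-5*(-144))**2 = 720**2 = 518400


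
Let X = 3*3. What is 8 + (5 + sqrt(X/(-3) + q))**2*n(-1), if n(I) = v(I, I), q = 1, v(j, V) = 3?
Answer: 77 + 30*I*sqrt(2) ≈ 77.0 + 42.426*I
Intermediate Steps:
n(I) = 3
X = 9
8 + (5 + sqrt(X/(-3) + q))**2*n(-1) = 8 + (5 + sqrt(9/(-3) + 1))**2*3 = 8 + (5 + sqrt(9*(-1/3) + 1))**2*3 = 8 + (5 + sqrt(-3 + 1))**2*3 = 8 + (5 + sqrt(-2))**2*3 = 8 + (5 + I*sqrt(2))**2*3 = 8 + 3*(5 + I*sqrt(2))**2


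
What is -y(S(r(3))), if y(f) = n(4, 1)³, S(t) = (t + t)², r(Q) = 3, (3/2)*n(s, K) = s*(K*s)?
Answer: -32768/27 ≈ -1213.6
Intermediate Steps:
n(s, K) = 2*K*s²/3 (n(s, K) = 2*(s*(K*s))/3 = 2*(K*s²)/3 = 2*K*s²/3)
S(t) = 4*t² (S(t) = (2*t)² = 4*t²)
y(f) = 32768/27 (y(f) = ((⅔)*1*4²)³ = ((⅔)*1*16)³ = (32/3)³ = 32768/27)
-y(S(r(3))) = -1*32768/27 = -32768/27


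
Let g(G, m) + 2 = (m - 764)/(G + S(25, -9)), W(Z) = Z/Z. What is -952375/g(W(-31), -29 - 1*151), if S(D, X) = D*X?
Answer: -13333250/31 ≈ -4.3011e+5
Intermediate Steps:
W(Z) = 1
g(G, m) = -2 + (-764 + m)/(-225 + G) (g(G, m) = -2 + (m - 764)/(G + 25*(-9)) = -2 + (-764 + m)/(G - 225) = -2 + (-764 + m)/(-225 + G))
-952375/g(W(-31), -29 - 1*151) = -952375*(-225 + 1)/(-314 + (-29 - 1*151) - 2*1) = -952375*(-224/(-314 + (-29 - 151) - 2)) = -952375*(-224/(-314 - 180 - 2)) = -952375/((-1/224*(-496))) = -952375/31/14 = -952375*14/31 = -13333250/31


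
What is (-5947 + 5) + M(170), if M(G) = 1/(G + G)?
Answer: -2020279/340 ≈ -5942.0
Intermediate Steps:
M(G) = 1/(2*G)
(-5947 + 5) + M(170) = (-5947 + 5) + (1/2)/170 = -5942 + (1/2)*(1/170) = -5942 + 1/340 = -2020279/340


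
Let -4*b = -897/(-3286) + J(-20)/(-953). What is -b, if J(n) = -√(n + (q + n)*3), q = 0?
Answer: 897/13144 + I*√5/953 ≈ 0.068244 + 0.0023463*I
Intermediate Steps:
J(n) = -2*√n (J(n) = -√(n + (0 + n)*3) = -√(n + n*3) = -√(n + 3*n) = -√(4*n) = -2*√n)
b = -897/13144 - I*√5/953 (b = -(-897/(-3286) - 4*I*√5/(-953))/4 = -(-897*(-1/3286) - 4*I*√5*(-1/953))/4 = -(897/3286 - 4*I*√5*(-1/953))/4 = -(897/3286 + 4*I*√5/953)/4 = -897/13144 - I*√5/953 ≈ -0.068244 - 0.0023463*I)
-b = -(-897/13144 - I*√5/953) = 897/13144 + I*√5/953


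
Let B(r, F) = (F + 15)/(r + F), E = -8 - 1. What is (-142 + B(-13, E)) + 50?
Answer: -1015/11 ≈ -92.273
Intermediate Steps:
E = -9
B(r, F) = (15 + F)/(F + r)
(-142 + B(-13, E)) + 50 = (-142 + (15 - 9)/(-9 - 13)) + 50 = (-142 + 6/(-22)) + 50 = (-142 - 1/22*6) + 50 = (-142 - 3/11) + 50 = -1565/11 + 50 = -1015/11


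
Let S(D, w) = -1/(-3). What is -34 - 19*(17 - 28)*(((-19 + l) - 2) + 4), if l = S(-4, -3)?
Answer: -10552/3 ≈ -3517.3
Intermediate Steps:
S(D, w) = ⅓ (S(D, w) = -1*(-⅓) = ⅓)
l = ⅓ ≈ 0.33333
-34 - 19*(17 - 28)*(((-19 + l) - 2) + 4) = -34 - 19*(17 - 28)*(((-19 + ⅓) - 2) + 4) = -34 - (-209)*((-56/3 - 2) + 4) = -34 - (-209)*(-62/3 + 4) = -34 - (-209)*(-50)/3 = -34 - 19*550/3 = -34 - 10450/3 = -10552/3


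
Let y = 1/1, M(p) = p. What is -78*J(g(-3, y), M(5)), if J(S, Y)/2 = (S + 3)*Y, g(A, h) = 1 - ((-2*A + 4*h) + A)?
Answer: 2340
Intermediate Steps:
y = 1
g(A, h) = 1 + A - 4*h (g(A, h) = 1 - (-A + 4*h) = 1 + (A - 4*h) = 1 + A - 4*h)
J(S, Y) = 2*Y*(3 + S) (J(S, Y) = 2*((S + 3)*Y) = 2*((3 + S)*Y) = 2*(Y*(3 + S)) = 2*Y*(3 + S))
-78*J(g(-3, y), M(5)) = -156*5*(3 + (1 - 3 - 4*1)) = -156*5*(3 + (1 - 3 - 4)) = -156*5*(3 - 6) = -156*5*(-3) = -78*(-30) = 2340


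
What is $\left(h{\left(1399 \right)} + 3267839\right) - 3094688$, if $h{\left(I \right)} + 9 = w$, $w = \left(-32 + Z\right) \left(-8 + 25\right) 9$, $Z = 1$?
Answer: $168399$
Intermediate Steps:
$w = -4743$ ($w = \left(-32 + 1\right) \left(-8 + 25\right) 9 = \left(-31\right) 17 \cdot 9 = \left(-527\right) 9 = -4743$)
$h{\left(I \right)} = -4752$ ($h{\left(I \right)} = -9 - 4743 = -4752$)
$\left(h{\left(1399 \right)} + 3267839\right) - 3094688 = \left(-4752 + 3267839\right) - 3094688 = 3263087 - 3094688 = 168399$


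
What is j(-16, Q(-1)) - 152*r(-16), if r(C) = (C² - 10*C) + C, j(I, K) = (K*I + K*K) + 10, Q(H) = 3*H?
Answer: -60733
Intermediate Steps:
j(I, K) = 10 + K² + I*K (j(I, K) = (I*K + K²) + 10 = (K² + I*K) + 10 = 10 + K² + I*K)
r(C) = C² - 9*C
j(-16, Q(-1)) - 152*r(-16) = (10 + (3*(-1))² - 48*(-1)) - (-2432)*(-9 - 16) = (10 + (-3)² - 16*(-3)) - (-2432)*(-25) = (10 + 9 + 48) - 152*400 = 67 - 60800 = -60733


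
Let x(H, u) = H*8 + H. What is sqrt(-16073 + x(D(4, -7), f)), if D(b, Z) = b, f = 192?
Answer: I*sqrt(16037) ≈ 126.64*I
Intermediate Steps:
x(H, u) = 9*H (x(H, u) = 8*H + H = 9*H)
sqrt(-16073 + x(D(4, -7), f)) = sqrt(-16073 + 9*4) = sqrt(-16073 + 36) = sqrt(-16037) = I*sqrt(16037)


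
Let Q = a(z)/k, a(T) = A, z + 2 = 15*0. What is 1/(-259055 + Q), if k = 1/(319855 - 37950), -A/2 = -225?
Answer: 1/126598195 ≈ 7.8990e-9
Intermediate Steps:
A = 450 (A = -2*(-225) = 450)
z = -2 (z = -2 + 15*0 = -2 + 0 = -2)
a(T) = 450
k = 1/281905 ≈ 3.5473e-6
Q = 126857250 (Q = 450/(1/281905) = 450*281905 = 126857250)
1/(-259055 + Q) = 1/(-259055 + 126857250) = 1/126598195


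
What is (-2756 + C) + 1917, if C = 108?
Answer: -731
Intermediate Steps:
(-2756 + C) + 1917 = (-2756 + 108) + 1917 = -2648 + 1917 = -731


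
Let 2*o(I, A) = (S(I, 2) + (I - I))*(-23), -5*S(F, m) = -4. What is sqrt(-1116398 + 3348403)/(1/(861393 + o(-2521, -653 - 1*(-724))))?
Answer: 4306919*sqrt(2232005)/5 ≈ 1.2869e+9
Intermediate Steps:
S(F, m) = 4/5 (S(F, m) = -1/5*(-4) = 4/5)
o(I, A) = -46/5 (o(I, A) = ((4/5 + (I - I))*(-23))/2 = ((4/5 + 0)*(-23))/2 = ((4/5)*(-23))/2 = (1/2)*(-92/5) = -46/5)
sqrt(-1116398 + 3348403)/(1/(861393 + o(-2521, -653 - 1*(-724)))) = sqrt(-1116398 + 3348403)/(1/(861393 - 46/5)) = sqrt(2232005)/(1/(4306919/5)) = sqrt(2232005)/(5/4306919) = sqrt(2232005)*(4306919/5) = 4306919*sqrt(2232005)/5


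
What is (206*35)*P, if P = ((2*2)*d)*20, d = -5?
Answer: -2884000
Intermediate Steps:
P = -400 (P = ((2*2)*(-5))*20 = (4*(-5))*20 = -20*20 = -400)
(206*35)*P = (206*35)*(-400) = 7210*(-400) = -2884000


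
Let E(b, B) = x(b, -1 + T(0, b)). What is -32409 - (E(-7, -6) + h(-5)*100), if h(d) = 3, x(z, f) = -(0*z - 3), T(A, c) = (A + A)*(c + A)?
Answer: -32712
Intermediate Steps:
T(A, c) = 2*A*(A + c) (T(A, c) = (2*A)*(A + c) = 2*A*(A + c))
x(z, f) = 3 (x(z, f) = -(0 - 3) = -1*(-3) = 3)
E(b, B) = 3
-32409 - (E(-7, -6) + h(-5)*100) = -32409 - (3 + 3*100) = -32409 - (3 + 300) = -32409 - 1*303 = -32409 - 303 = -32712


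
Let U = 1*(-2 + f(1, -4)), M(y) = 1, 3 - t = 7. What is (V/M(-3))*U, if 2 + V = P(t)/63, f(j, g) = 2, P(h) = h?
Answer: 0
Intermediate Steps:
t = -4 (t = 3 - 1*7 = 3 - 7 = -4)
U = 0 (U = 1*(-2 + 2) = 1*0 = 0)
V = -130/63 (V = -2 - 4/63 = -130/63 ≈ -2.0635)
(V/M(-3))*U = -130/63/1*0 = -130/63*1*0 = -130/63*0 = 0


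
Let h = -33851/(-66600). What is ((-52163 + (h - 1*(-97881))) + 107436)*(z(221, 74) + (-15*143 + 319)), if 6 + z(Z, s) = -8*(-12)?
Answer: -2213419584467/8325 ≈ -2.6588e+8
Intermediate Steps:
h = 33851/66600 (h = -33851*(-1/66600) = 33851/66600 ≈ 0.50827)
z(Z, s) = 90 (z(Z, s) = -6 - 8*(-12) = -6 + 96 = 90)
((-52163 + (h - 1*(-97881))) + 107436)*(z(221, 74) + (-15*143 + 319)) = ((-52163 + (33851/66600 - 1*(-97881))) + 107436)*(90 + (-15*143 + 319)) = ((-52163 + (33851/66600 + 97881)) + 107436)*(90 + (-2145 + 319)) = ((-52163 + 6518908451/66600) + 107436)*(90 - 1826) = (3044852651/66600 + 107436)*(-1736) = (10200090251/66600)*(-1736) = -2213419584467/8325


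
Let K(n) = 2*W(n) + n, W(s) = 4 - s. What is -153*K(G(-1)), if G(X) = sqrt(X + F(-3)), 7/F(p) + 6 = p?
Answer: -1224 + 204*I ≈ -1224.0 + 204.0*I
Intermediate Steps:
F(p) = 7/(-6 + p)
G(X) = sqrt(-7/9 + X) (G(X) = sqrt(X + 7/(-6 - 3)) = sqrt(X + 7/(-9)) = sqrt(X + 7*(-1/9)) = sqrt(X - 7/9) = sqrt(-7/9 + X))
K(n) = 8 - n (K(n) = 2*(4 - n) + n = (8 - 2*n) + n = 8 - n)
-153*K(G(-1)) = -153*(8 - sqrt(-7 + 9*(-1))/3) = -153*(8 - sqrt(-7 - 9)/3) = -153*(8 - sqrt(-16)/3) = -153*(8 - 4*I/3) = -1224 + 204*I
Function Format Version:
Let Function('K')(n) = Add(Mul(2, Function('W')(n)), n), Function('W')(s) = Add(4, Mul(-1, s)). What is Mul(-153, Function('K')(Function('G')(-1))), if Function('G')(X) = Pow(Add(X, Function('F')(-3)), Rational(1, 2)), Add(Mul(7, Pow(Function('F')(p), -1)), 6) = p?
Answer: Add(-1224, Mul(204, I)) ≈ Add(-1224.0, Mul(204.00, I))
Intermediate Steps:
Function('F')(p) = Mul(7, Pow(Add(-6, p), -1))
Function('G')(X) = Pow(Add(Rational(-7, 9), X), Rational(1, 2)) (Function('G')(X) = Pow(Add(X, Mul(7, Pow(Add(-6, -3), -1))), Rational(1, 2)) = Pow(Add(X, Mul(7, Pow(-9, -1))), Rational(1, 2)) = Pow(Add(X, Mul(7, Rational(-1, 9))), Rational(1, 2)) = Pow(Add(X, Rational(-7, 9)), Rational(1, 2)) = Pow(Add(Rational(-7, 9), X), Rational(1, 2)))
Function('K')(n) = Add(8, Mul(-1, n)) (Function('K')(n) = Add(Mul(2, Add(4, Mul(-1, n))), n) = Add(Add(8, Mul(-2, n)), n) = Add(8, Mul(-1, n)))
Mul(-153, Function('K')(Function('G')(-1))) = Mul(-153, Add(8, Mul(-1, Mul(Rational(1, 3), Pow(Add(-7, Mul(9, -1)), Rational(1, 2)))))) = Mul(-153, Add(8, Mul(-1, Mul(Rational(1, 3), Pow(Add(-7, -9), Rational(1, 2)))))) = Mul(-153, Add(8, Mul(-1, Mul(Rational(1, 3), Pow(-16, Rational(1, 2)))))) = Mul(-153, Add(8, Mul(-1, Mul(Rational(1, 3), Mul(4, I))))) = Mul(-153, Add(8, Mul(-1, Mul(Rational(4, 3), I)))) = Mul(-153, Add(8, Mul(Rational(-4, 3), I))) = Add(-1224, Mul(204, I))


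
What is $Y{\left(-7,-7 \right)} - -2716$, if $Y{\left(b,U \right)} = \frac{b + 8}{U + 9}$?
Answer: $\frac{5433}{2} \approx 2716.5$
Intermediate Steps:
$Y{\left(b,U \right)} = \frac{8 + b}{9 + U}$
$Y{\left(-7,-7 \right)} - -2716 = \frac{8 - 7}{9 - 7} - -2716 = \frac{1}{2} \cdot 1 + 2716 = \frac{1}{2} + 2716 = \frac{5433}{2}$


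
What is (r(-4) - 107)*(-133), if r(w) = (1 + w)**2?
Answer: 13034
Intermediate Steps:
(r(-4) - 107)*(-133) = ((1 - 4)**2 - 107)*(-133) = ((-3)**2 - 107)*(-133) = (9 - 107)*(-133) = -98*(-133) = 13034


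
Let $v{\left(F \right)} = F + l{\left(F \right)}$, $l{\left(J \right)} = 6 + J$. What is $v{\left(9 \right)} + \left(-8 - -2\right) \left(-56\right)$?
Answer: $360$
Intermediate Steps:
$v{\left(F \right)} = 6 + 2 F$ ($v{\left(F \right)} = F + \left(6 + F\right) = 6 + 2 F$)
$v{\left(9 \right)} + \left(-8 - -2\right) \left(-56\right) = \left(6 + 2 \cdot 9\right) + \left(-8 - -2\right) \left(-56\right) = \left(6 + 18\right) + \left(-8 + 2\right) \left(-56\right) = 24 - -336 = 24 + 336 = 360$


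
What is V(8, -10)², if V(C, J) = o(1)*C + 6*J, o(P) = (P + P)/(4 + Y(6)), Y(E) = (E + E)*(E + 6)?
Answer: 4910656/1369 ≈ 3587.0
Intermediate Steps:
Y(E) = 2*E*(6 + E) (Y(E) = (2*E)*(6 + E) = 2*E*(6 + E))
o(P) = P/74 (o(P) = (P + P)/(4 + 2*6*(6 + 6)) = (2*P)/(4 + 2*6*12) = (2*P)/(4 + 144) = (2*P)/148 = (2*P)*(1/148) = P/74)
V(C, J) = 6*J + C/74 (V(C, J) = ((1/74)*1)*C + 6*J = C/74 + 6*J = 6*J + C/74)
V(8, -10)² = (6*(-10) + (1/74)*8)² = (-60 + 4/37)² = (-2216/37)² = 4910656/1369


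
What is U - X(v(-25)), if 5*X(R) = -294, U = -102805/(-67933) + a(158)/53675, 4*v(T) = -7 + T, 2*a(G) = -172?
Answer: 219914878107/3646303775 ≈ 60.312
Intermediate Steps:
a(G) = -86 (a(G) = (½)*(-172) = -86)
v(T) = -7/4 + T/4 (v(T) = (-7 + T)/4 = -7/4 + T/4)
U = 5512216137/3646303775 (U = -102805/(-67933) - 86/53675 = -102805*(-1/67933) - 86*1/53675 = 102805/67933 - 86/53675 = 5512216137/3646303775 ≈ 1.5117)
X(R) = -294/5 (X(R) = (⅕)*(-294) = -294/5)
U - X(v(-25)) = 5512216137/3646303775 - 1*(-294/5) = 5512216137/3646303775 + 294/5 = 219914878107/3646303775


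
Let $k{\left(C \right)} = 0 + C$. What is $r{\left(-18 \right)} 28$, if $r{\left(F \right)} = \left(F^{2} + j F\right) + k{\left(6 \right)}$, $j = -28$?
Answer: $23352$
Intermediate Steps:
$k{\left(C \right)} = C$
$r{\left(F \right)} = 6 + F^{2} - 28 F$ ($r{\left(F \right)} = \left(F^{2} - 28 F\right) + 6 = 6 + F^{2} - 28 F$)
$r{\left(-18 \right)} 28 = \left(6 + \left(-18\right)^{2} - -504\right) 28 = \left(6 + 324 + 504\right) 28 = 834 \cdot 28 = 23352$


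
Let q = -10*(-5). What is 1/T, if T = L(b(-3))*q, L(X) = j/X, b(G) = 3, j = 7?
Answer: 3/350 ≈ 0.0085714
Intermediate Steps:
L(X) = 7/X
q = 50
T = 350/3 (T = (7/3)*50 = 350/3 ≈ 116.67)
1/T = 1/(350/3) = 3/350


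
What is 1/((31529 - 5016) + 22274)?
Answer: 1/48787 ≈ 2.0497e-5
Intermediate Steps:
1/((31529 - 5016) + 22274) = 1/(26513 + 22274) = 1/48787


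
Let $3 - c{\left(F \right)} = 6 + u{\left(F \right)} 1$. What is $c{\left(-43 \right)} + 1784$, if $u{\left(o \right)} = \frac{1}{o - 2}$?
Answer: $\frac{80146}{45} \approx 1781.0$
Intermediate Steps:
$u{\left(o \right)} = \frac{1}{-2 + o}$
$c{\left(F \right)} = -3 - \frac{1}{-2 + F}$ ($c{\left(F \right)} = 3 - \left(6 + \frac{1}{-2 + F} 1\right) = 3 - \left(6 + \frac{1}{-2 + F}\right) = -3 - \frac{1}{-2 + F}$)
$c{\left(-43 \right)} + 1784 = \frac{5 - -129}{-2 - 43} + 1784 = \frac{5 + 129}{-45} + 1784 = \left(- \frac{1}{45}\right) 134 + 1784 = - \frac{134}{45} + 1784 = \frac{80146}{45}$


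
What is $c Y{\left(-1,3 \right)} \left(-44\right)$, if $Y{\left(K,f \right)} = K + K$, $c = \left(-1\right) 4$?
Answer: $-352$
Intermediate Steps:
$c = -4$
$Y{\left(K,f \right)} = 2 K$
$c Y{\left(-1,3 \right)} \left(-44\right) = - 4 \cdot 2 \left(-1\right) \left(-44\right) = \left(-4\right) \left(-2\right) \left(-44\right) = 8 \left(-44\right) = -352$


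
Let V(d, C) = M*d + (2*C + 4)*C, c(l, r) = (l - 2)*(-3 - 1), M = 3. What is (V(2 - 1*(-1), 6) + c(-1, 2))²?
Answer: 13689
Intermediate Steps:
c(l, r) = 8 - 4*l (c(l, r) = (-2 + l)*(-4) = 8 - 4*l)
V(d, C) = 3*d + C*(4 + 2*C) (V(d, C) = 3*d + (2*C + 4)*C = 3*d + (4 + 2*C)*C = 3*d + C*(4 + 2*C))
(V(2 - 1*(-1), 6) + c(-1, 2))² = ((2*6² + 3*(2 - 1*(-1)) + 4*6) + (8 - 4*(-1)))² = ((2*36 + 3*(2 + 1) + 24) + (8 + 4))² = ((72 + 3*3 + 24) + 12)² = ((72 + 9 + 24) + 12)² = (105 + 12)² = 117² = 13689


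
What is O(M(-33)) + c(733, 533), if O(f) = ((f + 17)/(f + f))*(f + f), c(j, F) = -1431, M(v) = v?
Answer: -1447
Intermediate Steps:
O(f) = 17 + f (O(f) = ((17 + f)/((2*f)))*(2*f) = ((17 + f)*(1/(2*f)))*(2*f) = ((17 + f)/(2*f))*(2*f) = 17 + f)
O(M(-33)) + c(733, 533) = (17 - 33) - 1431 = -16 - 1431 = -1447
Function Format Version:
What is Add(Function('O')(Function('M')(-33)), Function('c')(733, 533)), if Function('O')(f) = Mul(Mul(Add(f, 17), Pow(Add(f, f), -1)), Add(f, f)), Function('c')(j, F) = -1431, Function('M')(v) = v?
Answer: -1447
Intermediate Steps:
Function('O')(f) = Add(17, f) (Function('O')(f) = Mul(Mul(Add(17, f), Pow(Mul(2, f), -1)), Mul(2, f)) = Mul(Mul(Add(17, f), Mul(Rational(1, 2), Pow(f, -1))), Mul(2, f)) = Mul(Mul(Rational(1, 2), Pow(f, -1), Add(17, f)), Mul(2, f)) = Add(17, f))
Add(Function('O')(Function('M')(-33)), Function('c')(733, 533)) = Add(Add(17, -33), -1431) = Add(-16, -1431) = -1447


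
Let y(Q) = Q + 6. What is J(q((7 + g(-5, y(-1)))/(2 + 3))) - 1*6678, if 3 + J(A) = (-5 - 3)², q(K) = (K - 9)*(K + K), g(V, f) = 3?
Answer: -6617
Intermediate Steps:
y(Q) = 6 + Q
q(K) = 2*K*(-9 + K) (q(K) = (-9 + K)*(2*K) = 2*K*(-9 + K))
J(A) = 61 (J(A) = -3 + (-5 - 3)² = -3 + (-8)² = -3 + 64 = 61)
J(q((7 + g(-5, y(-1)))/(2 + 3))) - 1*6678 = 61 - 1*6678 = 61 - 6678 = -6617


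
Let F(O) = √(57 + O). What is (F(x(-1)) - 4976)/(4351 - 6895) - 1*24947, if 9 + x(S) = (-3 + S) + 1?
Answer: -3966262/159 - √5/848 ≈ -24945.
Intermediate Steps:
x(S) = -11 + S (x(S) = -9 + ((-3 + S) + 1) = -9 + (-2 + S) = -11 + S)
(F(x(-1)) - 4976)/(4351 - 6895) - 1*24947 = (√(57 + (-11 - 1)) - 4976)/(4351 - 6895) - 1*24947 = (√(57 - 12) - 4976)/(-2544) - 24947 = (√45 - 4976)*(-1/2544) - 24947 = (3*√5 - 4976)*(-1/2544) - 24947 = (-4976 + 3*√5)*(-1/2544) - 24947 = (311/159 - √5/848) - 24947 = -3966262/159 - √5/848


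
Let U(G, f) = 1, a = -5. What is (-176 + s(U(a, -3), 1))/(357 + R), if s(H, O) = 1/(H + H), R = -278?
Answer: -351/158 ≈ -2.2215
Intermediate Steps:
s(H, O) = 1/(2*H)
(-176 + s(U(a, -3), 1))/(357 + R) = (-176 + (½)/1)/(357 - 278) = (-176 + (½)*1)/79 = (-176 + ½)*(1/79) = -351/2*1/79 = -351/158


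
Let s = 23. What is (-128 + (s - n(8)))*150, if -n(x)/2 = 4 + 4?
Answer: -13350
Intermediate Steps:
n(x) = -16 (n(x) = -2*(4 + 4) = -2*8 = -16)
(-128 + (s - n(8)))*150 = (-128 + (23 - 1*(-16)))*150 = (-128 + (23 + 16))*150 = (-128 + 39)*150 = -89*150 = -13350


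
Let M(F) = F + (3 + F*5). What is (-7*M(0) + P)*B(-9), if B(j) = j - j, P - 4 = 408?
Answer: 0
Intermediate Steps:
P = 412 (P = 4 + 408 = 412)
B(j) = 0
M(F) = 3 + 6*F (M(F) = F + (3 + 5*F) = 3 + 6*F)
(-7*M(0) + P)*B(-9) = (-7*(3 + 6*0) + 412)*0 = (-7*(3 + 0) + 412)*0 = (-7*3 + 412)*0 = (-21 + 412)*0 = 391*0 = 0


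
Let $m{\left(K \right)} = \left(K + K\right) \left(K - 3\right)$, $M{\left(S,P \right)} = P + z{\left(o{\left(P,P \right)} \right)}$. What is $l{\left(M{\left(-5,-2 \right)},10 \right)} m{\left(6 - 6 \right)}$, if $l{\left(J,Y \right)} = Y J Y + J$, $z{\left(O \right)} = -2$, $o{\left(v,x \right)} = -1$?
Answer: $0$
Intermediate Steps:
$M{\left(S,P \right)} = -2 + P$ ($M{\left(S,P \right)} = P - 2 = -2 + P$)
$l{\left(J,Y \right)} = J + J Y^{2}$ ($l{\left(J,Y \right)} = J Y Y + J = J Y^{2} + J = J + J Y^{2}$)
$m{\left(K \right)} = 2 K \left(-3 + K\right)$
$l{\left(M{\left(-5,-2 \right)},10 \right)} m{\left(6 - 6 \right)} = \left(-2 - 2\right) \left(1 + 10^{2}\right) 2 \left(6 - 6\right) \left(-3 + \left(6 - 6\right)\right) = - 4 \left(1 + 100\right) 2 \left(6 - 6\right) \left(-3 + \left(6 - 6\right)\right) = \left(-4\right) 101 \cdot 2 \cdot 0 \left(-3 + 0\right) = - 404 \cdot 2 \cdot 0 \left(-3\right) = \left(-404\right) 0 = 0$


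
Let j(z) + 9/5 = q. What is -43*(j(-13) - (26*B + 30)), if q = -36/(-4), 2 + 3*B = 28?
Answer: 160046/15 ≈ 10670.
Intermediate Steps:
B = 26/3 (B = -2/3 + (1/3)*28 = -2/3 + 28/3 = 26/3 ≈ 8.6667)
q = 9 (q = -36*(-1/4) = 9)
j(z) = 36/5 (j(z) = -9/5 + 9 = 36/5)
-43*(j(-13) - (26*B + 30)) = -43*(36/5 - (26*(26/3) + 30)) = -43*(36/5 - (676/3 + 30)) = -43*(36/5 - 1*766/3) = -43*(36/5 - 766/3) = -43*(-3722/15) = 160046/15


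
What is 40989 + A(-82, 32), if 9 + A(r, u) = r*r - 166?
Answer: 47538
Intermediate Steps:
A(r, u) = -175 + r² (A(r, u) = -9 + (r*r - 166) = -9 + (r² - 166) = -9 + (-166 + r²) = -175 + r²)
40989 + A(-82, 32) = 40989 + (-175 + (-82)²) = 40989 + (-175 + 6724) = 40989 + 6549 = 47538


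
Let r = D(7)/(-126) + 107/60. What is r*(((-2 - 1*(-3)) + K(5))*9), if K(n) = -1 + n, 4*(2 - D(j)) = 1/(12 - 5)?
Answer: 31183/392 ≈ 79.548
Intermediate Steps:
D(j) = 55/28 (D(j) = 2 - 1/(4*(12 - 5)) = 2 - ¼/7 = 2 - ¼*⅐ = 2 - 1/28 = 55/28)
r = 31183/17640 (r = (55/28)/(-126) + 107/60 = (55/28)*(-1/126) + 107*(1/60) = -55/3528 + 107/60 = 31183/17640 ≈ 1.7677)
r*(((-2 - 1*(-3)) + K(5))*9) = 31183*(((-2 - 1*(-3)) + (-1 + 5))*9)/17640 = 31183*(((-2 + 3) + 4)*9)/17640 = 31183*((1 + 4)*9)/17640 = 31183*(5*9)/17640 = (31183/17640)*45 = 31183/392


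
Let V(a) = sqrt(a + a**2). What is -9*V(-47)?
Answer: -9*sqrt(2162) ≈ -418.48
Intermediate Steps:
-9*V(-47) = -9*sqrt(2162)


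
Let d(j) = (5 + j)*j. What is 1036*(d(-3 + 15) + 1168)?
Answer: 1421392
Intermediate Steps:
d(j) = j*(5 + j)
1036*(d(-3 + 15) + 1168) = 1036*((-3 + 15)*(5 + (-3 + 15)) + 1168) = 1036*(12*(5 + 12) + 1168) = 1036*(12*17 + 1168) = 1036*(204 + 1168) = 1036*1372 = 1421392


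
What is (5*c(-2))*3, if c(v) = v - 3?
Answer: -75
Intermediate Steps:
c(v) = -3 + v
(5*c(-2))*3 = (5*(-3 - 2))*3 = (5*(-5))*3 = -25*3 = -75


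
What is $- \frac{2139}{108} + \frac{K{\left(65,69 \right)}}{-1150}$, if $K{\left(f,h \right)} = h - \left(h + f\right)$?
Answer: $- \frac{81761}{4140} \approx -19.749$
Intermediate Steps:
$K{\left(f,h \right)} = - f$ ($K{\left(f,h \right)} = h - \left(f + h\right) = - f$)
$- \frac{2139}{108} + \frac{K{\left(65,69 \right)}}{-1150} = - \frac{2139}{108} + \frac{\left(-1\right) 65}{-1150} = \left(-2139\right) \frac{1}{108} - - \frac{13}{230} = - \frac{713}{36} + \frac{13}{230} = - \frac{81761}{4140}$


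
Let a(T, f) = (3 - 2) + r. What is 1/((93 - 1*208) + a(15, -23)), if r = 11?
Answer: -1/103 ≈ -0.0097087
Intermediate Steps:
a(T, f) = 12 (a(T, f) = (3 - 2) + 11 = 1 + 11 = 12)
1/((93 - 1*208) + a(15, -23)) = 1/((93 - 1*208) + 12) = 1/((93 - 208) + 12) = 1/(-115 + 12) = 1/(-103) = -1/103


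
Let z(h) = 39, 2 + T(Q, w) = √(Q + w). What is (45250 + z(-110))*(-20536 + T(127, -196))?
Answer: -930145482 + 45289*I*√69 ≈ -9.3015e+8 + 3.762e+5*I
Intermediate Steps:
T(Q, w) = -2 + √(Q + w)
(45250 + z(-110))*(-20536 + T(127, -196)) = (45250 + 39)*(-20536 + (-2 + √(127 - 196))) = 45289*(-20536 + (-2 + √(-69))) = 45289*(-20536 + (-2 + I*√69)) = 45289*(-20538 + I*√69) = -930145482 + 45289*I*√69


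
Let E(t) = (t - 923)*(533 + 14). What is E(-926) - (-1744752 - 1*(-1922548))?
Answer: -1189199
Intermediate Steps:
E(t) = -504881 + 547*t (E(t) = (-923 + t)*547 = -504881 + 547*t)
E(-926) - (-1744752 - 1*(-1922548)) = (-504881 + 547*(-926)) - (-1744752 - 1*(-1922548)) = (-504881 - 506522) - (-1744752 + 1922548) = -1011403 - 1*177796 = -1011403 - 177796 = -1189199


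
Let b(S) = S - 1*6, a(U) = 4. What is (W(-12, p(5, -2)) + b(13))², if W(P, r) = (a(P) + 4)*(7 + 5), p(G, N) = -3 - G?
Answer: 10609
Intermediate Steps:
W(P, r) = 96 (W(P, r) = (4 + 4)*(7 + 5) = 8*12 = 96)
b(S) = -6 + S (b(S) = S - 6 = -6 + S)
(W(-12, p(5, -2)) + b(13))² = (96 + (-6 + 13))² = (96 + 7)² = 103² = 10609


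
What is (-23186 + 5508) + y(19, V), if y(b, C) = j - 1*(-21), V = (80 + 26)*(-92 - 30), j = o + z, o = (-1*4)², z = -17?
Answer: -17658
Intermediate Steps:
o = 16 (o = (-4)² = 16)
j = -1 (j = 16 - 17 = -1)
V = -12932 (V = 106*(-122) = -12932)
y(b, C) = 20 (y(b, C) = -1 - 1*(-21) = -1 + 21 = 20)
(-23186 + 5508) + y(19, V) = (-23186 + 5508) + 20 = -17678 + 20 = -17658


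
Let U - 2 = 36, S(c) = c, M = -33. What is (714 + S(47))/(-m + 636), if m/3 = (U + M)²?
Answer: 761/561 ≈ 1.3565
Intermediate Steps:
U = 38 (U = 2 + 36 = 38)
m = 75 (m = 3*(38 - 33)² = 3*5² = 3*25 = 75)
(714 + S(47))/(-m + 636) = (714 + 47)/(-1*75 + 636) = 761/(-75 + 636) = 761/561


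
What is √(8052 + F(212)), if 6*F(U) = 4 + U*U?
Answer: √139890/3 ≈ 124.67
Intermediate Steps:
F(U) = ⅔ + U²/6 (F(U) = (4 + U*U)/6 = (4 + U²)/6 = ⅔ + U²/6)
√(8052 + F(212)) = √(8052 + (⅔ + (⅙)*212²)) = √(8052 + (⅔ + (⅙)*44944)) = √(8052 + (⅔ + 22472/3)) = √(8052 + 22474/3) = √(46630/3) = √139890/3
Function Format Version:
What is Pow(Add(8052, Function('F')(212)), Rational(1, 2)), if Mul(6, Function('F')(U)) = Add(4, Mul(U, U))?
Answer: Mul(Rational(1, 3), Pow(139890, Rational(1, 2))) ≈ 124.67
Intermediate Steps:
Function('F')(U) = Add(Rational(2, 3), Mul(Rational(1, 6), Pow(U, 2))) (Function('F')(U) = Mul(Rational(1, 6), Add(4, Mul(U, U))) = Mul(Rational(1, 6), Add(4, Pow(U, 2))) = Add(Rational(2, 3), Mul(Rational(1, 6), Pow(U, 2))))
Pow(Add(8052, Function('F')(212)), Rational(1, 2)) = Pow(Add(8052, Add(Rational(2, 3), Mul(Rational(1, 6), Pow(212, 2)))), Rational(1, 2)) = Pow(Add(8052, Add(Rational(2, 3), Mul(Rational(1, 6), 44944))), Rational(1, 2)) = Pow(Add(8052, Add(Rational(2, 3), Rational(22472, 3))), Rational(1, 2)) = Pow(Add(8052, Rational(22474, 3)), Rational(1, 2)) = Pow(Rational(46630, 3), Rational(1, 2)) = Mul(Rational(1, 3), Pow(139890, Rational(1, 2)))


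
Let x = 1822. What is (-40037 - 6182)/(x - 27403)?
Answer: 46219/25581 ≈ 1.8068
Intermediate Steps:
(-40037 - 6182)/(x - 27403) = (-40037 - 6182)/(1822 - 27403) = -46219/(-25581) = -46219*(-1/25581) = 46219/25581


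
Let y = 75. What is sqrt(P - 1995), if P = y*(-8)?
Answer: I*sqrt(2595) ≈ 50.941*I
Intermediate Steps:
P = -600 (P = 75*(-8) = -600)
sqrt(P - 1995) = sqrt(-600 - 1995) = sqrt(-2595) = I*sqrt(2595)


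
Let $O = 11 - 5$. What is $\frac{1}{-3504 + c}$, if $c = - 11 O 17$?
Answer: $- \frac{1}{4626} \approx -0.00021617$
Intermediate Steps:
$O = 6$ ($O = 11 - 5 = 6$)
$c = -1122$ ($c = \left(-11\right) 6 \cdot 17 = \left(-66\right) 17 = -1122$)
$\frac{1}{-3504 + c} = \frac{1}{-3504 - 1122} = \frac{1}{-4626} = - \frac{1}{4626}$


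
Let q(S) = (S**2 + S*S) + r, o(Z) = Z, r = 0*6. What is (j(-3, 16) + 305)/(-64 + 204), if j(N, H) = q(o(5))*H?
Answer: 221/28 ≈ 7.8929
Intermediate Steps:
r = 0
q(S) = 2*S**2 (q(S) = (S**2 + S*S) + 0 = (S**2 + S**2) + 0 = 2*S**2 + 0 = 2*S**2)
j(N, H) = 50*H (j(N, H) = (2*5**2)*H = (2*25)*H = 50*H)
(j(-3, 16) + 305)/(-64 + 204) = (50*16 + 305)/(-64 + 204) = (800 + 305)/140 = 1105*(1/140) = 221/28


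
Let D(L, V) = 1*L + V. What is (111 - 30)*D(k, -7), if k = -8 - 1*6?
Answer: -1701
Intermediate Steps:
k = -14 (k = -8 - 6 = -14)
D(L, V) = L + V
(111 - 30)*D(k, -7) = (111 - 30)*(-14 - 7) = 81*(-21) = -1701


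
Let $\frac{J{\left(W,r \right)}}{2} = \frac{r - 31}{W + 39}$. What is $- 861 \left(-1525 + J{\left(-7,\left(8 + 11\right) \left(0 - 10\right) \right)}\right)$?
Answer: $\frac{21198681}{16} \approx 1.3249 \cdot 10^{6}$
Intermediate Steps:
$J{\left(W,r \right)} = \frac{2 \left(-31 + r\right)}{39 + W}$ ($J{\left(W,r \right)} = 2 \frac{r - 31}{W + 39} = 2 \frac{-31 + r}{39 + W} = \frac{2 \left(-31 + r\right)}{39 + W}$)
$- 861 \left(-1525 + J{\left(-7,\left(8 + 11\right) \left(0 - 10\right) \right)}\right) = - 861 \left(-1525 + \frac{2 \left(-31 + \left(8 + 11\right) \left(0 - 10\right)\right)}{39 - 7}\right) = - 861 \left(-1525 + \frac{2 \left(-31 + 19 \left(-10\right)\right)}{32}\right) = - 861 \left(-1525 + 2 \cdot \frac{1}{32} \left(-31 - 190\right)\right) = - 861 \left(-1525 + 2 \cdot \frac{1}{32} \left(-221\right)\right) = - 861 \left(-1525 - \frac{221}{16}\right) = \left(-861\right) \left(- \frac{24621}{16}\right) = \frac{21198681}{16}$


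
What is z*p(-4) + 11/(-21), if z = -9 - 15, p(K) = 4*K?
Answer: 8053/21 ≈ 383.48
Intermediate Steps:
z = -24
z*p(-4) + 11/(-21) = -96*(-4) + 11/(-21) = -24*(-16) + 11*(-1/21) = 384 - 11/21 = 8053/21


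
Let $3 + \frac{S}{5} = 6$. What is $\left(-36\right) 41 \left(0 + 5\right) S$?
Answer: $-110700$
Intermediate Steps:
$S = 15$ ($S = -15 + 5 \cdot 6 = -15 + 30 = 15$)
$\left(-36\right) 41 \left(0 + 5\right) S = \left(-36\right) 41 \left(0 + 5\right) 15 = - 1476 \cdot 5 \cdot 15 = \left(-1476\right) 75 = -110700$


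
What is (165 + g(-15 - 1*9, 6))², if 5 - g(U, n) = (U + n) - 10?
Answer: 39204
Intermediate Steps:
g(U, n) = 15 - U - n (g(U, n) = 5 - ((U + n) - 10) = 5 - (-10 + U + n) = 5 + (10 - U - n) = 15 - U - n)
(165 + g(-15 - 1*9, 6))² = (165 + (15 - (-15 - 1*9) - 1*6))² = (165 + (15 - (-15 - 9) - 6))² = (165 + (15 - 1*(-24) - 6))² = (165 + (15 + 24 - 6))² = (165 + 33)² = 198² = 39204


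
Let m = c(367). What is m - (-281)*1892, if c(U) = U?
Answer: 532019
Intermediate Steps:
m = 367
m - (-281)*1892 = 367 - (-281)*1892 = 367 - 1*(-531652) = 367 + 531652 = 532019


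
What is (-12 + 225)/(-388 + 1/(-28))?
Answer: -5964/10865 ≈ -0.54892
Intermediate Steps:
(-12 + 225)/(-388 + 1/(-28)) = 213/(-388 - 1/28) = 213/(-10865/28) = 213*(-28/10865) = -5964/10865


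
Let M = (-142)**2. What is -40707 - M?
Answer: -60871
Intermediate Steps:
M = 20164
-40707 - M = -40707 - 1*20164 = -40707 - 20164 = -60871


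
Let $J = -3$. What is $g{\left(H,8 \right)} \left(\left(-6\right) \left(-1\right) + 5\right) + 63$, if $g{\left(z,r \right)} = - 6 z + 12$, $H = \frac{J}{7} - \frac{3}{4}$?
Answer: $\frac{3819}{14} \approx 272.79$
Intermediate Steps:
$H = - \frac{33}{28}$ ($H = - \frac{3}{7} - \frac{3}{4} = - \frac{33}{28} \approx -1.1786$)
$g{\left(z,r \right)} = 12 - 6 z$
$g{\left(H,8 \right)} \left(\left(-6\right) \left(-1\right) + 5\right) + 63 = \left(12 - - \frac{99}{14}\right) \left(\left(-6\right) \left(-1\right) + 5\right) + 63 = \left(12 + \frac{99}{14}\right) \left(6 + 5\right) + 63 = \frac{267}{14} \cdot 11 + 63 = \frac{2937}{14} + 63 = \frac{3819}{14}$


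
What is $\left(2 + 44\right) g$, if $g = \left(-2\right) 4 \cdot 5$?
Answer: $-1840$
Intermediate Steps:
$g = -40$ ($g = \left(-8\right) 5 = -40$)
$\left(2 + 44\right) g = \left(2 + 44\right) \left(-40\right) = 46 \left(-40\right) = -1840$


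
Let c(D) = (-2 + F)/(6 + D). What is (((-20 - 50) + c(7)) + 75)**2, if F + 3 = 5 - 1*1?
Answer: 4096/169 ≈ 24.237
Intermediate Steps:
F = 1 (F = -3 + (5 - 1*1) = -3 + (5 - 1) = -3 + 4 = 1)
c(D) = -1/(6 + D) (c(D) = (-2 + 1)/(6 + D) = -1/(6 + D))
(((-20 - 50) + c(7)) + 75)**2 = (((-20 - 50) - 1/(6 + 7)) + 75)**2 = ((-70 - 1/13) + 75)**2 = (-911/13 + 75)**2 = (64/13)**2 = 4096/169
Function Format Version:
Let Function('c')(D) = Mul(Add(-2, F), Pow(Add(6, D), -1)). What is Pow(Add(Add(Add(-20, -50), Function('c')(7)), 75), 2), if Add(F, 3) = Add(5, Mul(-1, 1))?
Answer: Rational(4096, 169) ≈ 24.237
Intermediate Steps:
F = 1 (F = Add(-3, Add(5, Mul(-1, 1))) = Add(-3, Add(5, -1)) = Add(-3, 4) = 1)
Function('c')(D) = Mul(-1, Pow(Add(6, D), -1)) (Function('c')(D) = Mul(Add(-2, 1), Pow(Add(6, D), -1)) = Mul(-1, Pow(Add(6, D), -1)))
Pow(Add(Add(Add(-20, -50), Function('c')(7)), 75), 2) = Pow(Add(Add(Add(-20, -50), Mul(-1, Pow(Add(6, 7), -1))), 75), 2) = Pow(Add(Add(-70, Mul(-1, Pow(13, -1))), 75), 2) = Pow(Add(Add(-70, Mul(-1, Rational(1, 13))), 75), 2) = Pow(Add(Add(-70, Rational(-1, 13)), 75), 2) = Pow(Add(Rational(-911, 13), 75), 2) = Pow(Rational(64, 13), 2) = Rational(4096, 169)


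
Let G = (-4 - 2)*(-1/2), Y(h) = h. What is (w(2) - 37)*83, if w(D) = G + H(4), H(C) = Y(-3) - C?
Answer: -3403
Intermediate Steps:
H(C) = -3 - C
G = 3 (G = -(-6)/2 = -6*(-½) = 3)
w(D) = -4 (w(D) = 3 + (-3 - 1*4) = 3 + (-3 - 4) = 3 - 7 = -4)
(w(2) - 37)*83 = (-4 - 37)*83 = -41*83 = -3403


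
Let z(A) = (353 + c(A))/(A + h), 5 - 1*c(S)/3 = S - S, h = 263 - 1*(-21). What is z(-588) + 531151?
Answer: 10091846/19 ≈ 5.3115e+5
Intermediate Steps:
h = 284 (h = 263 + 21 = 284)
c(S) = 15 (c(S) = 15 - 3*(S - S) = 15 - 3*0 = 15 + 0 = 15)
z(A) = 368/(284 + A) (z(A) = (353 + 15)/(A + 284) = 368/(284 + A))
z(-588) + 531151 = 368/(284 - 588) + 531151 = 368/(-304) + 531151 = 368*(-1/304) + 531151 = -23/19 + 531151 = 10091846/19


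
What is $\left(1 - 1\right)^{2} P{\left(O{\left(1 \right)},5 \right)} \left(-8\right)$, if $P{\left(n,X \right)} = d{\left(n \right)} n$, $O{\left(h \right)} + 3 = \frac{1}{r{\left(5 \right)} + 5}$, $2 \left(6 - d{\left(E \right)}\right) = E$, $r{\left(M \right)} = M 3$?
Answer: $0$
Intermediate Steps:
$r{\left(M \right)} = 3 M$
$d{\left(E \right)} = 6 - \frac{E}{2}$
$O{\left(h \right)} = - \frac{59}{20}$ ($O{\left(h \right)} = -3 + \frac{1}{3 \cdot 5 + 5} = -3 + \frac{1}{15 + 5} = -3 + \frac{1}{20} = - \frac{59}{20}$)
$P{\left(n,X \right)} = n \left(6 - \frac{n}{2}\right)$ ($P{\left(n,X \right)} = \left(6 - \frac{n}{2}\right) n = n \left(6 - \frac{n}{2}\right)$)
$\left(1 - 1\right)^{2} P{\left(O{\left(1 \right)},5 \right)} \left(-8\right) = \left(1 - 1\right)^{2} \cdot \frac{1}{2} \left(- \frac{59}{20}\right) \left(12 - - \frac{59}{20}\right) \left(-8\right) = 0^{2} \cdot \frac{1}{2} \left(- \frac{59}{20}\right) \left(12 + \frac{59}{20}\right) \left(-8\right) = 0 \cdot \frac{1}{2} \left(- \frac{59}{20}\right) \frac{299}{20} \left(-8\right) = 0 \left(- \frac{17641}{800}\right) \left(-8\right) = 0 \left(-8\right) = 0$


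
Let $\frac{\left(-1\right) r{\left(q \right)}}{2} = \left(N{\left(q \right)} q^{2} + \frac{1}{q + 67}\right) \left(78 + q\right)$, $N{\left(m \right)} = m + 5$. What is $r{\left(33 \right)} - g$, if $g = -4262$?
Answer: $- \frac{459127211}{50} \approx -9.1825 \cdot 10^{6}$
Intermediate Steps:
$N{\left(m \right)} = 5 + m$
$r{\left(q \right)} = - 2 \left(78 + q\right) \left(\frac{1}{67 + q} + q^{2} \left(5 + q\right)\right)$ ($r{\left(q \right)} = - 2 \left(\left(5 + q\right) q^{2} + \frac{1}{q + 67}\right) \left(78 + q\right) = - 2 \left(q^{2} \left(5 + q\right) + \frac{1}{67 + q}\right) \left(78 + q\right) = - 2 \left(\frac{1}{67 + q} + q^{2} \left(5 + q\right)\right) \left(78 + q\right) = - 2 \left(78 + q\right) \left(\frac{1}{67 + q} + q^{2} \left(5 + q\right)\right)$)
$r{\left(33 \right)} - g = \frac{2 \left(-78 - 33 - 33^{5} - 26130 \cdot 33^{2} - 5951 \cdot 33^{3} - 150 \cdot 33^{4}\right)}{67 + 33} - -4262 = \frac{2 \left(-78 - 33 - 39135393 - 28455570 - 213861087 - 177888150\right)}{100} + 4262 = 2 \cdot \frac{1}{100} \left(-78 - 33 - 39135393 - 28455570 - 213861087 - 177888150\right) + 4262 = 2 \cdot \frac{1}{100} \left(-459340311\right) + 4262 = - \frac{459340311}{50} + 4262 = - \frac{459127211}{50}$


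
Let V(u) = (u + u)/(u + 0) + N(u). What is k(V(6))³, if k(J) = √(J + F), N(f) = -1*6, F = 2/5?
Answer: -54*I*√10/25 ≈ -6.8305*I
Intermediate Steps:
F = ⅖ (F = 2*(⅕) = ⅖ ≈ 0.40000)
N(f) = -6
V(u) = -4 (V(u) = (u + u)/(u + 0) - 6 = (2*u)/u - 6 = 2 - 6 = -4)
k(J) = √(⅖ + J) (k(J) = √(J + ⅖) = √(⅖ + J))
k(V(6))³ = (√(10 + 25*(-4))/5)³ = (√(10 - 100)/5)³ = (√(-90)/5)³ = ((3*I*√10)/5)³ = (3*I*√10/5)³ = -54*I*√10/25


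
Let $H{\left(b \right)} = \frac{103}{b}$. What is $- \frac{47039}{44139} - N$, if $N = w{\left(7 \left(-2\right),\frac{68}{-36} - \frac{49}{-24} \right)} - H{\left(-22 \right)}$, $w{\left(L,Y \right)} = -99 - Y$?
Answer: $\frac{1088423077}{11652696} \approx 93.405$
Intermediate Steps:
$N = - \frac{74821}{792}$ ($N = \left(-99 - \left(\frac{68}{-36} - \frac{49}{-24}\right)\right) - \frac{103}{-22} = \left(-99 - \left(68 \left(- \frac{1}{36}\right) - - \frac{49}{24}\right)\right) - 103 \left(- \frac{1}{22}\right) = \left(-99 - \left(- \frac{17}{9} + \frac{49}{24}\right)\right) - - \frac{103}{22} = \left(-99 - \frac{11}{72}\right) + \frac{103}{22} = - \frac{7139}{72} + \frac{103}{22} = - \frac{74821}{792} \approx -94.471$)
$- \frac{47039}{44139} - N = - \frac{47039}{44139} - - \frac{74821}{792} = \left(-47039\right) \frac{1}{44139} + \frac{74821}{792} = - \frac{47039}{44139} + \frac{74821}{792} = \frac{1088423077}{11652696}$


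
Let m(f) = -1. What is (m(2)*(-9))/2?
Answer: 9/2 ≈ 4.5000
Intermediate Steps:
(m(2)*(-9))/2 = -1*(-9)/2 = 9*(½) = 9/2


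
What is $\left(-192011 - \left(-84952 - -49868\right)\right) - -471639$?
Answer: $314712$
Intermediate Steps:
$\left(-192011 - \left(-84952 - -49868\right)\right) - -471639 = \left(-192011 - \left(-84952 + 49868\right)\right) + 471639 = \left(-192011 - -35084\right) + 471639 = \left(-192011 + 35084\right) + 471639 = -156927 + 471639 = 314712$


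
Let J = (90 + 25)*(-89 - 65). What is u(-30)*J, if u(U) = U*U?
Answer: -15939000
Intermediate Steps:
u(U) = U**2
J = -17710 (J = 115*(-154) = -17710)
u(-30)*J = (-30)**2*(-17710) = 900*(-17710) = -15939000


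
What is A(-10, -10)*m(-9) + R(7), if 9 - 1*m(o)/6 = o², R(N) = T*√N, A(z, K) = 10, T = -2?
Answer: -4320 - 2*√7 ≈ -4325.3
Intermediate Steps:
R(N) = -2*√N
m(o) = 54 - 6*o²
A(-10, -10)*m(-9) + R(7) = 10*(54 - 6*(-9)²) - 2*√7 = 10*(54 - 6*81) - 2*√7 = 10*(54 - 486) - 2*√7 = 10*(-432) - 2*√7 = -4320 - 2*√7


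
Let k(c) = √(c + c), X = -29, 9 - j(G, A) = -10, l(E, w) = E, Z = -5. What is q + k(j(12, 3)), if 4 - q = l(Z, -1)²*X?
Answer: 729 + √38 ≈ 735.16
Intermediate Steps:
j(G, A) = 19 (j(G, A) = 9 - 1*(-10) = 9 + 10 = 19)
q = 729 (q = 4 - (-5)²*(-29) = 4 - 25*(-29) = 4 - 1*(-725) = 4 + 725 = 729)
k(c) = √2*√c (k(c) = √(2*c) = √2*√c)
q + k(j(12, 3)) = 729 + √2*√19 = 729 + √38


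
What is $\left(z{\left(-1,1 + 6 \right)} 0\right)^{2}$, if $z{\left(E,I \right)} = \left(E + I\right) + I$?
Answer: $0$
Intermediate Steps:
$z{\left(E,I \right)} = E + 2 I$
$\left(z{\left(-1,1 + 6 \right)} 0\right)^{2} = \left(\left(-1 + 2 \left(1 + 6\right)\right) 0\right)^{2} = \left(\left(-1 + 2 \cdot 7\right) 0\right)^{2} = \left(\left(-1 + 14\right) 0\right)^{2} = \left(13 \cdot 0\right)^{2} = 0^{2} = 0$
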